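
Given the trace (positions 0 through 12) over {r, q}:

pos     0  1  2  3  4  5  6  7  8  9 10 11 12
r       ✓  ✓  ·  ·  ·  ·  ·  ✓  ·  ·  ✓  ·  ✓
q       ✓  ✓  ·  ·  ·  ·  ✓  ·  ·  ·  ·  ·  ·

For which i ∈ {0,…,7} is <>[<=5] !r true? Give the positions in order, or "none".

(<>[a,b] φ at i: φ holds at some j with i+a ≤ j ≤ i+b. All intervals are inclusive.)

0, 1, 2, 3, 4, 5, 6, 7

Evaluate at each i in [0,7]:
  i=0: ✓ (witness j=2)
  i=1: ✓ (witness j=2)
  i=2: ✓ (witness j=2)
  i=3: ✓ (witness j=3)
  i=4: ✓ (witness j=4)
  i=5: ✓ (witness j=5)
  i=6: ✓ (witness j=6)
  i=7: ✓ (witness j=8)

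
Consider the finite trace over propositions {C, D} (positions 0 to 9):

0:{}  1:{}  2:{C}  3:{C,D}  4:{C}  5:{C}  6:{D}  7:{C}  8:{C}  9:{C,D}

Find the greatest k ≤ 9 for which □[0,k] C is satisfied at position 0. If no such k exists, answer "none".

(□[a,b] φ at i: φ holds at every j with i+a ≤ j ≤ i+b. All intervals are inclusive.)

none

C must hold from j=0 onward; find where it first fails.
  j=0: fails → no k works.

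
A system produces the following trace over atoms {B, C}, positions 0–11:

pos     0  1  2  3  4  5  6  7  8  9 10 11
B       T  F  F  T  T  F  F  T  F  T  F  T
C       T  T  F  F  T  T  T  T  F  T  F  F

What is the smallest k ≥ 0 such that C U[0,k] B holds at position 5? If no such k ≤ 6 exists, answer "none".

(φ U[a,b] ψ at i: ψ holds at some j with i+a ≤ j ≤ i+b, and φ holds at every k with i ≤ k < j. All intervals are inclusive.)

Need earliest j ≥ 5 with B, and C at every k in [5,j-1].
  j=5: rhs fails.
  j=6: rhs fails.
  j=7: rhs holds; lhs holds on [5,6]. k = 2.

2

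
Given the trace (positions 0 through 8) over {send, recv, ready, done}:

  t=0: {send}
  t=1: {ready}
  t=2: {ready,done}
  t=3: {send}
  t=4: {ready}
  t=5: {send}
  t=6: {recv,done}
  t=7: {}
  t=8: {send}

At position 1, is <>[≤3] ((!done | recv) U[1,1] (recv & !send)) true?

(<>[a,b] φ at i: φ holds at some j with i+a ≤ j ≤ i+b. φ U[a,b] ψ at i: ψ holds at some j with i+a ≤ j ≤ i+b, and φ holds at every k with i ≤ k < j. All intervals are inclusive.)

Check ((!done | recv) U[1,1] (recv & !send)) at each j in [1,4]:
  j=1: fails
  j=2: fails
  j=3: fails
  j=4: fails
No position in the window satisfies it → formula fails.

False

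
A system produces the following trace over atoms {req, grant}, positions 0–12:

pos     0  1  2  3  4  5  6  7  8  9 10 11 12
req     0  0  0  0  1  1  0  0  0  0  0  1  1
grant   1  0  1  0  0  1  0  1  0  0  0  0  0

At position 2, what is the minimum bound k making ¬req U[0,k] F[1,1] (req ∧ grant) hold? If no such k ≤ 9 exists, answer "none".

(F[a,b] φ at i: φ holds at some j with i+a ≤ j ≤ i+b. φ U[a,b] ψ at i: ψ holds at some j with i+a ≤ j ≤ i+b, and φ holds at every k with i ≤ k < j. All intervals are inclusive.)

Need earliest j ≥ 2 with F[1,1] (req ∧ grant), and ¬req at every k in [2,j-1].
  j=2: rhs fails.
  j=3: rhs fails.
  j=4: rhs holds; lhs holds on [2,3]. k = 2.

2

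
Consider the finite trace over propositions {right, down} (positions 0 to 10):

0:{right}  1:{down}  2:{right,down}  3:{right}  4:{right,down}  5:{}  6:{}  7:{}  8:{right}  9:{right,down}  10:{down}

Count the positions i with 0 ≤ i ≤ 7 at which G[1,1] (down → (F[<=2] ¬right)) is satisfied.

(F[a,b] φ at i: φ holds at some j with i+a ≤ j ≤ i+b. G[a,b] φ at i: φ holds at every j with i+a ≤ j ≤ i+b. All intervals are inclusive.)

Evaluate at each i in [0,7]:
  i=0: ✓ (all of [1,1])
  i=1: ✗ (fails at j=2)
  i=2: ✓ (all of [3,3])
  i=3: ✓ (all of [4,4])
  i=4: ✓ (all of [5,5])
  i=5: ✓ (all of [6,6])
  i=6: ✓ (all of [7,7])
  i=7: ✓ (all of [8,8])
Positions where it holds: {0, 2, 3, 4, 5, 6, 7} → 7.

7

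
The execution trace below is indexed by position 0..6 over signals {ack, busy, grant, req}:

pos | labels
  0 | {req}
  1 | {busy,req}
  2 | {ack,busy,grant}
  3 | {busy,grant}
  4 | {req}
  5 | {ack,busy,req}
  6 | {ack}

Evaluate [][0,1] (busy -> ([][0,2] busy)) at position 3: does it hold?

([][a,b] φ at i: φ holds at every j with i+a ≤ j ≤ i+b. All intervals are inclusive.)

Does not hold

Check (busy -> ([][0,2] busy)) at every j in [3,4]:
  j=3: antecedent true; consequent fails at 4 → ✗
  j=4: antecedent false → ✓
Fails at j=3 → formula fails.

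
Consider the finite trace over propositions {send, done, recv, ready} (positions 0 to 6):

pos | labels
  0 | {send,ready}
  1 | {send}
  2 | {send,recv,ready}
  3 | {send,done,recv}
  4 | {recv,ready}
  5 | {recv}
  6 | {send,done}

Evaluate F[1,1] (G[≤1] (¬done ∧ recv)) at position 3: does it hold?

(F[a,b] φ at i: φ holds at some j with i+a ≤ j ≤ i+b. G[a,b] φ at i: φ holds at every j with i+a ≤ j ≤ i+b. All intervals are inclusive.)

Check G[≤1] (¬done ∧ recv) at each j in [4,4]:
  j=4: holds on [4,5]
Found at j=4 → formula holds.

Holds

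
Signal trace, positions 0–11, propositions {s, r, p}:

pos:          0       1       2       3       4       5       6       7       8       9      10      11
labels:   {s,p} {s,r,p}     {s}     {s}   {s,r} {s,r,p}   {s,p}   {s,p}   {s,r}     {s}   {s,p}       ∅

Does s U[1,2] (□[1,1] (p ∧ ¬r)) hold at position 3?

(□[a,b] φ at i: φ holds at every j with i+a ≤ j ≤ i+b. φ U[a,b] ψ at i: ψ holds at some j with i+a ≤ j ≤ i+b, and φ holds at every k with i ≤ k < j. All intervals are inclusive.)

True

Need some j in [4,5] with □[1,1] (p ∧ ¬r), and s at every k in [3,j-1].
  j=4: □[1,1] (p ∧ ¬r) — fails at 5.
  j=5: □[1,1] (p ∧ ¬r) holds; s holds at every k in [3,4] → satisfied.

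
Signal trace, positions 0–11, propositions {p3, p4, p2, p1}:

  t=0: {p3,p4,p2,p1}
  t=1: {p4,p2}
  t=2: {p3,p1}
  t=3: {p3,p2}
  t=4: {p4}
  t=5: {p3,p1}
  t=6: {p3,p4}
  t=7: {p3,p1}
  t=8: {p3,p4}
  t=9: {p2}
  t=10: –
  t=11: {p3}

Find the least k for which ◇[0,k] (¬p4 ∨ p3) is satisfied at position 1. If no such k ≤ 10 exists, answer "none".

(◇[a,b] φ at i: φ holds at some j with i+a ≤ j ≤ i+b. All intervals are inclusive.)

1

Scan j = 1,2,… for (¬p4 ∨ p3):
  j=1: fails
  j=2: holds
First hit at j=2, so smallest k = 2-1 = 1.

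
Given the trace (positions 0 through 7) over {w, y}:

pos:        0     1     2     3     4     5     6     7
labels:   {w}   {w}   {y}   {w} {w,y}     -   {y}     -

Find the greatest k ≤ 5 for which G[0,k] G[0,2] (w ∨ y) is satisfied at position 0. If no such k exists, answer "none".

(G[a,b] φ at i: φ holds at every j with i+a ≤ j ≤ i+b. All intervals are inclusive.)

G[0,2] (w ∨ y) must hold from j=0 onward; find where it first fails.
  j=0: holds
  j=1: holds
  j=2: holds
  j=3: fails
Holds on [0,2], so largest k = 2.

2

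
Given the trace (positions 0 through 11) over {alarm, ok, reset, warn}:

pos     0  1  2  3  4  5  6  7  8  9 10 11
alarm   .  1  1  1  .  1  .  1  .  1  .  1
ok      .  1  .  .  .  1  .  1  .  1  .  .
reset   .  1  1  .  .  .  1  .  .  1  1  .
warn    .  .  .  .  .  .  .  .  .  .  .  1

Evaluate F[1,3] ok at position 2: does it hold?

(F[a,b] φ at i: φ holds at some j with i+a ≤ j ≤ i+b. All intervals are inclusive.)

Check ok at each j in [3,5]:
  j=3: false
  j=4: false
  j=5: true
Found at j=5 → formula holds.

True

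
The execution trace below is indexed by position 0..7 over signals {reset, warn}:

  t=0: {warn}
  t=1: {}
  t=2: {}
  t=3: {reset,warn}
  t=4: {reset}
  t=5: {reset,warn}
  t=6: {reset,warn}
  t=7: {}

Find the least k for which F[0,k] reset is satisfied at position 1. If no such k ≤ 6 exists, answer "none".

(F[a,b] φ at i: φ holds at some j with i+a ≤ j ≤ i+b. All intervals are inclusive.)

Scan j = 1,2,… for reset:
  j=1: fails
  j=2: fails
  j=3: holds
First hit at j=3, so smallest k = 3-1 = 2.

2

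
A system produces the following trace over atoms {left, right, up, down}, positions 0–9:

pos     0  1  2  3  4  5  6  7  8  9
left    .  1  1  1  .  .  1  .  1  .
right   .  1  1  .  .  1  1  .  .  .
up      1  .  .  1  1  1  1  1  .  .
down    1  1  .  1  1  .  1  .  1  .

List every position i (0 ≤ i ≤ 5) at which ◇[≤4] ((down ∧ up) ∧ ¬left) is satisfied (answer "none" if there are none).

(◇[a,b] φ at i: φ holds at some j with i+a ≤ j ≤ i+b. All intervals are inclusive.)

0, 1, 2, 3, 4

Evaluate at each i in [0,5]:
  i=0: ✓ (witness j=0)
  i=1: ✓ (witness j=4)
  i=2: ✓ (witness j=4)
  i=3: ✓ (witness j=4)
  i=4: ✓ (witness j=4)
  i=5: ✗ (none in [5,9])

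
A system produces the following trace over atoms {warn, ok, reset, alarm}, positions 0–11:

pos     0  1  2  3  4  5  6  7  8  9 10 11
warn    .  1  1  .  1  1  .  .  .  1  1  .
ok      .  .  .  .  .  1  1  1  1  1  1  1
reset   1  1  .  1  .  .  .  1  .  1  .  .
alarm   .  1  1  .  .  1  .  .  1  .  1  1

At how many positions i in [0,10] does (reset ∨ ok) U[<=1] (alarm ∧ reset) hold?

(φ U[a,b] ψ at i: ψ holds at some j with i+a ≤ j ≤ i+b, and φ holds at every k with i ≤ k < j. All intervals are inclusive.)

Evaluate at each i in [0,10]:
  i=0: ✓ (rhs at j=1; lhs holds on [0,0])
  i=1: ✓ (rhs at j=1)
  i=2: ✗ (no rhs in [2,3])
  i=3: ✗ (no rhs in [3,4])
  i=4: ✗ (no rhs in [4,5])
  i=5: ✗ (no rhs in [5,6])
  i=6: ✗ (no rhs in [6,7])
  i=7: ✗ (no rhs in [7,8])
  i=8: ✗ (no rhs in [8,9])
  i=9: ✗ (no rhs in [9,10])
  i=10: ✗ (no rhs in [10,11])
Positions where it holds: {0, 1} → 2.

2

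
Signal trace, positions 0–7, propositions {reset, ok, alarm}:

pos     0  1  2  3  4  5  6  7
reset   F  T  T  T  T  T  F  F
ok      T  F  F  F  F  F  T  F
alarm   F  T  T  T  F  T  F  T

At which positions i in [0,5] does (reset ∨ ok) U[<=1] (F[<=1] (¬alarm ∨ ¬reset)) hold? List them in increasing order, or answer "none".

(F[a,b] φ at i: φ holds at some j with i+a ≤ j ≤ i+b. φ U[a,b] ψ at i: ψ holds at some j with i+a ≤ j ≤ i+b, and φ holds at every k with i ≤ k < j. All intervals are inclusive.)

0, 2, 3, 4, 5

Evaluate at each i in [0,5]:
  i=0: ✓ (rhs at j=0)
  i=1: ✗ (no rhs in [1,2])
  i=2: ✓ (rhs at j=3; lhs holds on [2,2])
  i=3: ✓ (rhs at j=3)
  i=4: ✓ (rhs at j=4)
  i=5: ✓ (rhs at j=5)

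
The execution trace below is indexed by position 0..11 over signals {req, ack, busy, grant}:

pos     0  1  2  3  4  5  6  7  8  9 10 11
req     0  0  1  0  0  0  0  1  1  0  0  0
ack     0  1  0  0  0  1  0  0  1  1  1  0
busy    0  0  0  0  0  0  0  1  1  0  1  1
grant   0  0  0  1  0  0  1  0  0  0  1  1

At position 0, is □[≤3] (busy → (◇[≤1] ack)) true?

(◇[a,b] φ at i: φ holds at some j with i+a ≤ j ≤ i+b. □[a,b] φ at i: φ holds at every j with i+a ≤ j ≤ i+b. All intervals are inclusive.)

True

Check (busy → (◇[≤1] ack)) at every j in [0,3]:
  j=0: antecedent false → ✓
  j=1: antecedent false → ✓
  j=2: antecedent false → ✓
  j=3: antecedent false → ✓
All positions satisfy it → formula holds.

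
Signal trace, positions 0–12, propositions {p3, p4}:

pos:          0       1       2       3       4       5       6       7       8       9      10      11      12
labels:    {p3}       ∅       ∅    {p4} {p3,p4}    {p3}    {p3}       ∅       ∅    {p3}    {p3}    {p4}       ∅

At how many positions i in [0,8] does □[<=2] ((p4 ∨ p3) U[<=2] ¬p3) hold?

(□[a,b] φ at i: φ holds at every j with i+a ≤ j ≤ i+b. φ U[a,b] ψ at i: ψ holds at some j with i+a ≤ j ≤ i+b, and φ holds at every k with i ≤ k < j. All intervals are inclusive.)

6

Evaluate at each i in [0,8]:
  i=0: ✓ (all of [0,2])
  i=1: ✓ (all of [1,3])
  i=2: ✗ (fails at j=4)
  i=3: ✗ (fails at j=4)
  i=4: ✗ (fails at j=4)
  i=5: ✓ (all of [5,7])
  i=6: ✓ (all of [6,8])
  i=7: ✓ (all of [7,9])
  i=8: ✓ (all of [8,10])
Positions where it holds: {0, 1, 5, 6, 7, 8} → 6.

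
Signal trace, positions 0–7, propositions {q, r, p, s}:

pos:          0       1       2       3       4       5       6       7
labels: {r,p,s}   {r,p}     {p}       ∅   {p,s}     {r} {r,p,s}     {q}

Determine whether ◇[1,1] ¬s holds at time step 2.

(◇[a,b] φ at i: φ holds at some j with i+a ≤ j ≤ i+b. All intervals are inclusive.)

Check ¬s at each j in [3,3]:
  j=3: true
Found at j=3 → formula holds.

Yes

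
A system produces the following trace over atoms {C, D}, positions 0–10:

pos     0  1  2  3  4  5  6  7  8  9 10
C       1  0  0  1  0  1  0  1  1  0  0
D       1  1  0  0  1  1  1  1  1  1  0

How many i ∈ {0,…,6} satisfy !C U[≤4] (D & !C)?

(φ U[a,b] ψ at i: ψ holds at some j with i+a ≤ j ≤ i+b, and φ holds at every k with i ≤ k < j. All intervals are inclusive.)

Evaluate at each i in [0,6]:
  i=0: ✗ (lhs fails at k=0 before rhs at j=1)
  i=1: ✓ (rhs at j=1)
  i=2: ✗ (lhs fails at k=3 before rhs at j=4)
  i=3: ✗ (lhs fails at k=3 before rhs at j=4)
  i=4: ✓ (rhs at j=4)
  i=5: ✗ (lhs fails at k=5 before rhs at j=6)
  i=6: ✓ (rhs at j=6)
Positions where it holds: {1, 4, 6} → 3.

3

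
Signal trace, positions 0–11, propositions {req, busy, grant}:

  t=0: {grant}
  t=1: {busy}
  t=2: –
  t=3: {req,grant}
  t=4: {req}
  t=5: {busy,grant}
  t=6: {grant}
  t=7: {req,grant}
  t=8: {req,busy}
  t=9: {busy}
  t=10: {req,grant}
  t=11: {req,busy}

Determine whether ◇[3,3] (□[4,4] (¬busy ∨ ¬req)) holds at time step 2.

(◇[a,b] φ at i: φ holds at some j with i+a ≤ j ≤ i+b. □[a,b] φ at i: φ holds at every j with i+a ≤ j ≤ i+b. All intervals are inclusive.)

Check □[4,4] (¬busy ∨ ¬req) at each j in [5,5]:
  j=5: holds on [9,9]
Found at j=5 → formula holds.

Yes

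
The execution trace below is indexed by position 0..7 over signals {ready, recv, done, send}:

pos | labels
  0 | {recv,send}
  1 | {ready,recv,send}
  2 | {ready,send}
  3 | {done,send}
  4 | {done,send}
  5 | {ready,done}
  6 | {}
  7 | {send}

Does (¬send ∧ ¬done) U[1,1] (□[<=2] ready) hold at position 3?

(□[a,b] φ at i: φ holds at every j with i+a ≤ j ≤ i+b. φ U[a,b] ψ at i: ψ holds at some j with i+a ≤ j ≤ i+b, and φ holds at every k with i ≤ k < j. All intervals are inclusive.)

Need some j in [4,4] with □[<=2] ready, and (¬send ∧ ¬done) at every k in [3,j-1].
  j=4: □[<=2] ready — fails at 4.
No j in the window works → until fails.

False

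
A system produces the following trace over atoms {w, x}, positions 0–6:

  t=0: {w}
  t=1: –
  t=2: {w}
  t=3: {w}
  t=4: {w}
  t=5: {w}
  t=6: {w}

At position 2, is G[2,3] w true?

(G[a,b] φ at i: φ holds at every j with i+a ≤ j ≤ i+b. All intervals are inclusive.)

Check w at every j in [4,5]:
  j=4: true
  j=5: true
All positions satisfy it → formula holds.

Holds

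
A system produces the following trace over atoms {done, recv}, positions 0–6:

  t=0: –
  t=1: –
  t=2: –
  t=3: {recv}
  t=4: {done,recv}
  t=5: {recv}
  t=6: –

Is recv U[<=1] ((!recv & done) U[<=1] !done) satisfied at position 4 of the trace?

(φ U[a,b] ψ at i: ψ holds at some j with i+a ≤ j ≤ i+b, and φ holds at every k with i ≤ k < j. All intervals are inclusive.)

Need some j in [4,5] with ((!recv & done) U[<=1] !done), and recv at every k in [4,j-1].
  j=4: ((!recv & done) U[<=1] !done) — fails.
  j=5: ((!recv & done) U[<=1] !done) holds; recv holds at every k in [4,4] → satisfied.

True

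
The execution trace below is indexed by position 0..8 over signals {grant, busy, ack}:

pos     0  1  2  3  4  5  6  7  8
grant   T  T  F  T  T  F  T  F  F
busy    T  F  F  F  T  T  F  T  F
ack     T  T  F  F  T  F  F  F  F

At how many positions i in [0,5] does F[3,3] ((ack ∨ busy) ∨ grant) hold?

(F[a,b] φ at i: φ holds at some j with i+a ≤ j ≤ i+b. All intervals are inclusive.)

Evaluate at each i in [0,5]:
  i=0: ✓ (witness j=3)
  i=1: ✓ (witness j=4)
  i=2: ✓ (witness j=5)
  i=3: ✓ (witness j=6)
  i=4: ✓ (witness j=7)
  i=5: ✗ (none in [8,8])
Positions where it holds: {0, 1, 2, 3, 4} → 5.

5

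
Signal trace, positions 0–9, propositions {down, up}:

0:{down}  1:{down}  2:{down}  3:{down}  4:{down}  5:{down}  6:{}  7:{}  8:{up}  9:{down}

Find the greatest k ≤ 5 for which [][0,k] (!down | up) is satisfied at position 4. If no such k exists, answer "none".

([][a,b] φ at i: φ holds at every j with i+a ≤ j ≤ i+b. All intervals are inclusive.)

none

(!down | up) must hold from j=4 onward; find where it first fails.
  j=4: fails → no k works.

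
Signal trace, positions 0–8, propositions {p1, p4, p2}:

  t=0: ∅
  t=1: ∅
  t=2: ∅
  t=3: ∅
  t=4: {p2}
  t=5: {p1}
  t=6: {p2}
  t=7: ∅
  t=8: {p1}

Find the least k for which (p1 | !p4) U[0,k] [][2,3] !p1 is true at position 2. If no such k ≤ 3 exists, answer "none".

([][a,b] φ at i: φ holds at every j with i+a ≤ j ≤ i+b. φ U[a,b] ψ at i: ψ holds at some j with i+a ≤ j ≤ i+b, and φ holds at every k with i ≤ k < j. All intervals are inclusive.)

2

Need earliest j ≥ 2 with [][2,3] !p1, and (p1 | !p4) at every k in [2,j-1].
  j=2: rhs fails.
  j=3: rhs fails.
  j=4: rhs holds; lhs holds on [2,3]. k = 2.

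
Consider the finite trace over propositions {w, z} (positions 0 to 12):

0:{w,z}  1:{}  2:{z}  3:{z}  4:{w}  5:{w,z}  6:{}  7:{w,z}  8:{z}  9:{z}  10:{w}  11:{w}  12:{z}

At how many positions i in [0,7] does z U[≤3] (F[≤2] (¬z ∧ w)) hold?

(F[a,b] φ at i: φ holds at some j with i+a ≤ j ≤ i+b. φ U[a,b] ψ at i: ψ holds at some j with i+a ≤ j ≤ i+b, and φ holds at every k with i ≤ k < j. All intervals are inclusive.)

Evaluate at each i in [0,7]:
  i=0: ✗ (lhs fails at k=1 before rhs at j=2)
  i=1: ✗ (lhs fails at k=1 before rhs at j=2)
  i=2: ✓ (rhs at j=2)
  i=3: ✓ (rhs at j=3)
  i=4: ✓ (rhs at j=4)
  i=5: ✗ (lhs fails at k=6 before rhs at j=8)
  i=6: ✗ (lhs fails at k=6 before rhs at j=8)
  i=7: ✓ (rhs at j=8; lhs holds on [7,7])
Positions where it holds: {2, 3, 4, 7} → 4.

4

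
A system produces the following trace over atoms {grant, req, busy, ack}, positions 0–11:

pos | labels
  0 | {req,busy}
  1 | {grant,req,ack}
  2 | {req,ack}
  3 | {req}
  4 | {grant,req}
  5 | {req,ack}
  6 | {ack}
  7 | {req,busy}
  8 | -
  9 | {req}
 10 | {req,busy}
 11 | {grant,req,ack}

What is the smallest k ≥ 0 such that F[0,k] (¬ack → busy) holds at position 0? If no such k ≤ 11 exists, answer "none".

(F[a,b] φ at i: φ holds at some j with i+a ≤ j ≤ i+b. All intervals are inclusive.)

Scan j = 0,1,… for (¬ack → busy):
  j=0: holds
First hit at j=0, so smallest k = 0-0 = 0.

0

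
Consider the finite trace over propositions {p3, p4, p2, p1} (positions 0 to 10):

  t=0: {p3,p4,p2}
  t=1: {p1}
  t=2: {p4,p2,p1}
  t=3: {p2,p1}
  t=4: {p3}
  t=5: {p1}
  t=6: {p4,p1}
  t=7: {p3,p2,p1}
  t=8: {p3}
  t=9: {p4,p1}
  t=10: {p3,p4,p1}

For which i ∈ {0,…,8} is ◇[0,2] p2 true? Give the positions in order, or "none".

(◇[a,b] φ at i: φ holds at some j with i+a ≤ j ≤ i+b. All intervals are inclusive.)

Evaluate at each i in [0,8]:
  i=0: ✓ (witness j=0)
  i=1: ✓ (witness j=2)
  i=2: ✓ (witness j=2)
  i=3: ✓ (witness j=3)
  i=4: ✗ (none in [4,6])
  i=5: ✓ (witness j=7)
  i=6: ✓ (witness j=7)
  i=7: ✓ (witness j=7)
  i=8: ✗ (none in [8,10])

0, 1, 2, 3, 5, 6, 7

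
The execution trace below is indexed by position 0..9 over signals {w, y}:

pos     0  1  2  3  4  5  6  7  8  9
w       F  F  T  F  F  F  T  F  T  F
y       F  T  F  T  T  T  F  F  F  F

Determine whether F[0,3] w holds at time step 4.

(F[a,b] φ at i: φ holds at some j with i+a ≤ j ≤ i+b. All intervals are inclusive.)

Holds

Check w at each j in [4,7]:
  j=4: false
  j=5: false
  j=6: true
  j=7: false
Found at j=6 → formula holds.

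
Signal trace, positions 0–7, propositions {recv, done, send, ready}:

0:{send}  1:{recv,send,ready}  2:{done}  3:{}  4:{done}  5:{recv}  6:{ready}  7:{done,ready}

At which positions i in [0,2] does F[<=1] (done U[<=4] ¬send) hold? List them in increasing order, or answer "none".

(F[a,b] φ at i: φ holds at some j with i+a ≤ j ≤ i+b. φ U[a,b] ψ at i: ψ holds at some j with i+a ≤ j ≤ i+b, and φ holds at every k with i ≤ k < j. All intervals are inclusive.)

Evaluate at each i in [0,2]:
  i=0: ✗ (none in [0,1])
  i=1: ✓ (witness j=2)
  i=2: ✓ (witness j=2)

1, 2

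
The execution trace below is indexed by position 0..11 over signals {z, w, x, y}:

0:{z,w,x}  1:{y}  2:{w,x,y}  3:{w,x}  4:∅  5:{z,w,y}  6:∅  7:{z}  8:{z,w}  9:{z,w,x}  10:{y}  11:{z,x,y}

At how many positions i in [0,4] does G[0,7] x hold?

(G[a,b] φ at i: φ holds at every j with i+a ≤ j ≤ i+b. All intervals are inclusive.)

Evaluate at each i in [0,4]:
  i=0: ✗ (fails at j=1)
  i=1: ✗ (fails at j=1)
  i=2: ✗ (fails at j=4)
  i=3: ✗ (fails at j=4)
  i=4: ✗ (fails at j=4)
Positions where it holds: {} → 0.

0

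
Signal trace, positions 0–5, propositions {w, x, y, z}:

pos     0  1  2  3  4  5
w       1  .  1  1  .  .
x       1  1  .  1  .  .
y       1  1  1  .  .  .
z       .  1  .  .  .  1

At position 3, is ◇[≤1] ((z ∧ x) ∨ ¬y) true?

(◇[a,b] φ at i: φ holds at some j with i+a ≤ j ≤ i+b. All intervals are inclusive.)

Yes

Check ((z ∧ x) ∨ ¬y) at each j in [3,4]:
  j=3: true
  j=4: true
Found at j=3 → formula holds.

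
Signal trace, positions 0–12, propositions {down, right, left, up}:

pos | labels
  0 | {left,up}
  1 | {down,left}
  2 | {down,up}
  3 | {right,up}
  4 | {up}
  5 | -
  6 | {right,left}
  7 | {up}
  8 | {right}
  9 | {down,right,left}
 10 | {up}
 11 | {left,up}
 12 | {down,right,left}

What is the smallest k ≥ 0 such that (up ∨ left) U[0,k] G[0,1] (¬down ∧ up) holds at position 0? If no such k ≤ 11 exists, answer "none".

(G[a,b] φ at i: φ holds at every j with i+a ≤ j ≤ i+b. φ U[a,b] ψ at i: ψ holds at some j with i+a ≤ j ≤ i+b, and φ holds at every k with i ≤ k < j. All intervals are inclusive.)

Need earliest j ≥ 0 with G[0,1] (¬down ∧ up), and (up ∨ left) at every k in [0,j-1].
  j=0: rhs fails.
  j=1: rhs fails.
  j=2: rhs fails.
  j=3: rhs holds; lhs holds on [0,2]. k = 3.

3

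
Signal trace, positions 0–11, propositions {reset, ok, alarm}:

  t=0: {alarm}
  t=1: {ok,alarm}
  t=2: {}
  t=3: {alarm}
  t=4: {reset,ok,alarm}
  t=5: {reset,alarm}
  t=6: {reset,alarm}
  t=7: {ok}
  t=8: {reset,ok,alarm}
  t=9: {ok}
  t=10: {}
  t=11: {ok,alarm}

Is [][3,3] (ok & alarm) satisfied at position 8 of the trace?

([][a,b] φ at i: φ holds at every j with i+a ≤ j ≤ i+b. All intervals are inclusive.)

Check (ok & alarm) at every j in [11,11]:
  j=11: true
All positions satisfy it → formula holds.

True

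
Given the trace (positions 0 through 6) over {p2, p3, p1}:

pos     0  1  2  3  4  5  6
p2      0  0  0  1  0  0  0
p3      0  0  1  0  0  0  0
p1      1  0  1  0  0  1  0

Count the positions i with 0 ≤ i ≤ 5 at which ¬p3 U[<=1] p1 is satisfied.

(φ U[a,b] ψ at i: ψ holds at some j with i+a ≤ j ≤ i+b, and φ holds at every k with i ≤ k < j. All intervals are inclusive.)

5

Evaluate at each i in [0,5]:
  i=0: ✓ (rhs at j=0)
  i=1: ✓ (rhs at j=2; lhs holds on [1,1])
  i=2: ✓ (rhs at j=2)
  i=3: ✗ (no rhs in [3,4])
  i=4: ✓ (rhs at j=5; lhs holds on [4,4])
  i=5: ✓ (rhs at j=5)
Positions where it holds: {0, 1, 2, 4, 5} → 5.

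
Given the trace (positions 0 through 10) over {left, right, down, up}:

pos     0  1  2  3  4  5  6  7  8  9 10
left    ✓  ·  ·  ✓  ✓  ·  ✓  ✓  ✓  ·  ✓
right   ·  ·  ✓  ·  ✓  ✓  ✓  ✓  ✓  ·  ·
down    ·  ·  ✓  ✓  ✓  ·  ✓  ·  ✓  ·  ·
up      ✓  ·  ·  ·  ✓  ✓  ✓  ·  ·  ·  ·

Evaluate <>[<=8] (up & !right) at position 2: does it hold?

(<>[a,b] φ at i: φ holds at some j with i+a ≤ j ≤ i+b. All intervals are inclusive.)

Does not hold

Check (up & !right) at each j in [2,10]:
  j=2: false
  j=3: false
  j=4: false
  j=5: false
  j=6: false
  j=7: false
  j=8: false
  j=9: false
  j=10: false
No position in the window satisfies it → formula fails.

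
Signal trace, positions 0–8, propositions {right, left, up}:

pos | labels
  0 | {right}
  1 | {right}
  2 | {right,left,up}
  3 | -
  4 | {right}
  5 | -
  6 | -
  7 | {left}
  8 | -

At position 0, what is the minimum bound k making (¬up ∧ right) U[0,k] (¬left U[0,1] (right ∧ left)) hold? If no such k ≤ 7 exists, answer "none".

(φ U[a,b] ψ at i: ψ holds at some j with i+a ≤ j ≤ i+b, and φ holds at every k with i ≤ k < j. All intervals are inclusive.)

1

Need earliest j ≥ 0 with (¬left U[0,1] (right ∧ left)), and (¬up ∧ right) at every k in [0,j-1].
  j=0: rhs fails.
  j=1: rhs holds; lhs holds on [0,0]. k = 1.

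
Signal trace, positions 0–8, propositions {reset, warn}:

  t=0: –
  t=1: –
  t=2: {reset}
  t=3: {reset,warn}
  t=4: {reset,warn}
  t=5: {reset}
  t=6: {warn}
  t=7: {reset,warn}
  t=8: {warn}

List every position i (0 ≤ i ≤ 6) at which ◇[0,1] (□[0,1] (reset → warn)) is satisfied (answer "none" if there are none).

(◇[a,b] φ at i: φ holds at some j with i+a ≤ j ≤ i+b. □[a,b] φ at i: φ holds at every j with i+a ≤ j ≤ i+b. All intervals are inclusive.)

0, 2, 3, 5, 6

Evaluate at each i in [0,6]:
  i=0: ✓ (witness j=0)
  i=1: ✗ (none in [1,2])
  i=2: ✓ (witness j=3)
  i=3: ✓ (witness j=3)
  i=4: ✗ (none in [4,5])
  i=5: ✓ (witness j=6)
  i=6: ✓ (witness j=6)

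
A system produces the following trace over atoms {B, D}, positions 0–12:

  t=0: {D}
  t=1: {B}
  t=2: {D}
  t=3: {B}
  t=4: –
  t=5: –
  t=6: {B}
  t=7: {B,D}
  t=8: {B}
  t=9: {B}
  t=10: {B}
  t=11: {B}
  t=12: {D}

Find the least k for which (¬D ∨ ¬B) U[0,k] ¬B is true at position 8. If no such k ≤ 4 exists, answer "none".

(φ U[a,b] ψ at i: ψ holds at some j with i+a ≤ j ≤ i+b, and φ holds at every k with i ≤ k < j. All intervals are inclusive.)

Need earliest j ≥ 8 with ¬B, and (¬D ∨ ¬B) at every k in [8,j-1].
  j=8: rhs fails.
  j=9: rhs fails.
  j=10: rhs fails.
  j=11: rhs fails.
  j=12: rhs holds; lhs holds on [8,11]. k = 4.

4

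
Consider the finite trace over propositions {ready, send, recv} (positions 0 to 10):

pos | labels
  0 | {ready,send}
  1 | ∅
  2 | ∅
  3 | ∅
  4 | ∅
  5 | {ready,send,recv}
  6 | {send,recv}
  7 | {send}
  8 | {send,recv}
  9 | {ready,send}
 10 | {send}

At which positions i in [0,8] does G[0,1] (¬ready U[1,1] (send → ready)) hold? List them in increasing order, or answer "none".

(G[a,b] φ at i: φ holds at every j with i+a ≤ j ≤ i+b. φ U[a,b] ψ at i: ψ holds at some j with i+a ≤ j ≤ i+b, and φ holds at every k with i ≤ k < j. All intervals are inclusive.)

1, 2, 3

Evaluate at each i in [0,8]:
  i=0: ✗ (fails at j=0)
  i=1: ✓ (all of [1,2])
  i=2: ✓ (all of [2,3])
  i=3: ✓ (all of [3,4])
  i=4: ✗ (fails at j=5)
  i=5: ✗ (fails at j=5)
  i=6: ✗ (fails at j=6)
  i=7: ✗ (fails at j=7)
  i=8: ✗ (fails at j=9)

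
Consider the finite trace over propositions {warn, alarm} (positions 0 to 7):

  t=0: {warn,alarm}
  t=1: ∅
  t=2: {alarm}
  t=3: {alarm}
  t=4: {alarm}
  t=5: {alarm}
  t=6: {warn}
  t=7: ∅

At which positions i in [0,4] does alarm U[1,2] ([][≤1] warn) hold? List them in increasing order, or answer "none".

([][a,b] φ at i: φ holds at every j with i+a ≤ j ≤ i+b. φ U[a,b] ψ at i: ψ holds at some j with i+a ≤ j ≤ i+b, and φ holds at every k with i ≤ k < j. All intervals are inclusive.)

Evaluate at each i in [0,4]:
  i=0: ✗ (no rhs in [1,2])
  i=1: ✗ (no rhs in [2,3])
  i=2: ✗ (no rhs in [3,4])
  i=3: ✗ (no rhs in [4,5])
  i=4: ✗ (no rhs in [5,6])

none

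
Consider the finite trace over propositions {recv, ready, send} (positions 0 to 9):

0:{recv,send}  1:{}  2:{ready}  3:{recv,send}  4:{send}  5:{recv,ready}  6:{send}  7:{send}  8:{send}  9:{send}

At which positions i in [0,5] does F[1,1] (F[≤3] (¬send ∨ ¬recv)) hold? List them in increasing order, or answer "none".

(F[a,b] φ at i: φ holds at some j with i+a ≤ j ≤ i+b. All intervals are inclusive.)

0, 1, 2, 3, 4, 5

Evaluate at each i in [0,5]:
  i=0: ✓ (witness j=1)
  i=1: ✓ (witness j=2)
  i=2: ✓ (witness j=3)
  i=3: ✓ (witness j=4)
  i=4: ✓ (witness j=5)
  i=5: ✓ (witness j=6)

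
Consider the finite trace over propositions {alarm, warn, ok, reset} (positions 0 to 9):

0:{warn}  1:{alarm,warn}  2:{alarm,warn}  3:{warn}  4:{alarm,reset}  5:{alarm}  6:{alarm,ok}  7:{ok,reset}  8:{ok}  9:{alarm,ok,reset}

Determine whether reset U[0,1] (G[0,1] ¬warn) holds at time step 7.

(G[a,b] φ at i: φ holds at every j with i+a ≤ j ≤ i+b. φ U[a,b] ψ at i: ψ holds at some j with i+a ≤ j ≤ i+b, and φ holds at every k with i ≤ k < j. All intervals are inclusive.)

Holds

Need some j in [7,8] with G[0,1] ¬warn, and reset at every k in [7,j-1].
  j=7: G[0,1] ¬warn holds; no prefix to check → satisfied.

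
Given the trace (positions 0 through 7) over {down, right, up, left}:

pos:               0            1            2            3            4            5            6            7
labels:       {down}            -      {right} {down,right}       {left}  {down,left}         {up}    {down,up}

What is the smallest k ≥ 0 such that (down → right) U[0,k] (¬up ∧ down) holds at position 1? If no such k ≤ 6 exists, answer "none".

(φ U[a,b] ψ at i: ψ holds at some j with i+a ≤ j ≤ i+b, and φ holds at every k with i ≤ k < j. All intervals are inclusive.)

2

Need earliest j ≥ 1 with (¬up ∧ down), and (down → right) at every k in [1,j-1].
  j=1: rhs fails.
  j=2: rhs fails.
  j=3: rhs holds; lhs holds on [1,2]. k = 2.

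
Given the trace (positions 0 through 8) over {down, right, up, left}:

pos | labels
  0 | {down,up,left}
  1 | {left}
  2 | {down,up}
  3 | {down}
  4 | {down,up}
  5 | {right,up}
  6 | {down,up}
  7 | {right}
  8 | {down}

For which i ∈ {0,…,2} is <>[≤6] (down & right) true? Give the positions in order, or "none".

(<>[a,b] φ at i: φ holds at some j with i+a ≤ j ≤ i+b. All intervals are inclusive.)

Evaluate at each i in [0,2]:
  i=0: ✗ (none in [0,6])
  i=1: ✗ (none in [1,7])
  i=2: ✗ (none in [2,8])

none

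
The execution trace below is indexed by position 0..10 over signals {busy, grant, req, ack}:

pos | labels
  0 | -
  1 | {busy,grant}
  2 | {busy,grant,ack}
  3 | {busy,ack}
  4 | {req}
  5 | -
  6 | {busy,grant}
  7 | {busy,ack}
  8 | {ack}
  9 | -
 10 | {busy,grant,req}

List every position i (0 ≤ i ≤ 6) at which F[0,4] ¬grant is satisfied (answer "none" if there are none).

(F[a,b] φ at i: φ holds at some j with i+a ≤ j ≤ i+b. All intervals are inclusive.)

0, 1, 2, 3, 4, 5, 6

Evaluate at each i in [0,6]:
  i=0: ✓ (witness j=0)
  i=1: ✓ (witness j=3)
  i=2: ✓ (witness j=3)
  i=3: ✓ (witness j=3)
  i=4: ✓ (witness j=4)
  i=5: ✓ (witness j=5)
  i=6: ✓ (witness j=7)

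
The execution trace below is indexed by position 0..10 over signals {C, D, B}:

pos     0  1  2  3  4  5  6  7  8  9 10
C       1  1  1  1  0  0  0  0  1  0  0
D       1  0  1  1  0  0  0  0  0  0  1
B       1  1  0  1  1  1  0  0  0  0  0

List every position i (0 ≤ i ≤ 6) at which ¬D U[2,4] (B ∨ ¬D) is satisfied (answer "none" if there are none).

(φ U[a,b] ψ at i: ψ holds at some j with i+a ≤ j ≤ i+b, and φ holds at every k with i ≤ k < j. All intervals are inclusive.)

Evaluate at each i in [0,6]:
  i=0: ✗ (lhs fails at k=0 before rhs at j=3)
  i=1: ✗ (lhs fails at k=2 before rhs at j=3)
  i=2: ✗ (lhs fails at k=2 before rhs at j=4)
  i=3: ✗ (lhs fails at k=3 before rhs at j=5)
  i=4: ✓ (rhs at j=6; lhs holds on [4,5])
  i=5: ✓ (rhs at j=7; lhs holds on [5,6])
  i=6: ✓ (rhs at j=8; lhs holds on [6,7])

4, 5, 6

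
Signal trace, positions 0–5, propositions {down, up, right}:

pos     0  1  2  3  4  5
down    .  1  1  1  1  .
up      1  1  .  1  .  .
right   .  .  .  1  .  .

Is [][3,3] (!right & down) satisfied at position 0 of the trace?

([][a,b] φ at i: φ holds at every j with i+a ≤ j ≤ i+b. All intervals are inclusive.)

No

Check (!right & down) at every j in [3,3]:
  j=3: false
Fails at j=3 → formula fails.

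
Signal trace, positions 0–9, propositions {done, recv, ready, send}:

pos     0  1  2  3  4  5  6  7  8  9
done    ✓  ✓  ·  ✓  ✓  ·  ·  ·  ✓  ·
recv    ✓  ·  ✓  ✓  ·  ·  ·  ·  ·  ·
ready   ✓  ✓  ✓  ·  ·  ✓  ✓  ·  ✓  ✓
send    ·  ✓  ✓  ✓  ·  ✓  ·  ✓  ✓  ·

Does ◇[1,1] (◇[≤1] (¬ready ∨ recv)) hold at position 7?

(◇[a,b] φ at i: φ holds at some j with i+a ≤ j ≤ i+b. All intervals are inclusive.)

Check ◇[≤1] (¬ready ∨ recv) at each j in [8,8]:
  j=8: fails (none in [8,9])
No position in the window satisfies it → formula fails.

No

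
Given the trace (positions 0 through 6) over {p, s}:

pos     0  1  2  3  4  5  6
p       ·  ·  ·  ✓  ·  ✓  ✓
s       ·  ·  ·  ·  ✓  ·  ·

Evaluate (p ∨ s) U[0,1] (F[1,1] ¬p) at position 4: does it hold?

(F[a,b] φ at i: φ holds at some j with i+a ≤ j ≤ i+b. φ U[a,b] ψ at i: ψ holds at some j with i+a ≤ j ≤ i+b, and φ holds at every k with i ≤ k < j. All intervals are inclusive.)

Need some j in [4,5] with F[1,1] ¬p, and (p ∨ s) at every k in [4,j-1].
  j=4: F[1,1] ¬p — fails (none in [5,5]).
  j=5: F[1,1] ¬p — fails (none in [6,6]).
No j in the window works → until fails.

No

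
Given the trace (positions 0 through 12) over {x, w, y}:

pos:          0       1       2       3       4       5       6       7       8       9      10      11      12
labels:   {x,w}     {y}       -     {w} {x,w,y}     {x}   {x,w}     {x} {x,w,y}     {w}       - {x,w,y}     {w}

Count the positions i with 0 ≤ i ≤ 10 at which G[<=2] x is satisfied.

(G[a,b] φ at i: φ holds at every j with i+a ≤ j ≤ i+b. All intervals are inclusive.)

3

Evaluate at each i in [0,10]:
  i=0: ✗ (fails at j=1)
  i=1: ✗ (fails at j=1)
  i=2: ✗ (fails at j=2)
  i=3: ✗ (fails at j=3)
  i=4: ✓ (all of [4,6])
  i=5: ✓ (all of [5,7])
  i=6: ✓ (all of [6,8])
  i=7: ✗ (fails at j=9)
  i=8: ✗ (fails at j=9)
  i=9: ✗ (fails at j=9)
  i=10: ✗ (fails at j=10)
Positions where it holds: {4, 5, 6} → 3.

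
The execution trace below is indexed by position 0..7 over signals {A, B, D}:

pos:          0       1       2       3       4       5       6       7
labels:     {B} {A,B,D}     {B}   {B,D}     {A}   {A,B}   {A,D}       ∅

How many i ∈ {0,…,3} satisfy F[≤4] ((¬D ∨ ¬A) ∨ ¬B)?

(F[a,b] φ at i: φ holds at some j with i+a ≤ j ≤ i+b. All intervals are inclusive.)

Evaluate at each i in [0,3]:
  i=0: ✓ (witness j=0)
  i=1: ✓ (witness j=2)
  i=2: ✓ (witness j=2)
  i=3: ✓ (witness j=3)
Positions where it holds: {0, 1, 2, 3} → 4.

4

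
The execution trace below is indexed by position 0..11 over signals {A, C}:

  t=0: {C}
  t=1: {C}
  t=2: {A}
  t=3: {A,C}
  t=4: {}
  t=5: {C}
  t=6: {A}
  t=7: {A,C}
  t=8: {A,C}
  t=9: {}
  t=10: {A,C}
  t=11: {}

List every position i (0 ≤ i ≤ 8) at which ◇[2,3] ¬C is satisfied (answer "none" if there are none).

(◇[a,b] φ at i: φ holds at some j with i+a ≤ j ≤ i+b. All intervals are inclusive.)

Evaluate at each i in [0,8]:
  i=0: ✓ (witness j=2)
  i=1: ✓ (witness j=4)
  i=2: ✓ (witness j=4)
  i=3: ✓ (witness j=6)
  i=4: ✓ (witness j=6)
  i=5: ✗ (none in [7,8])
  i=6: ✓ (witness j=9)
  i=7: ✓ (witness j=9)
  i=8: ✓ (witness j=11)

0, 1, 2, 3, 4, 6, 7, 8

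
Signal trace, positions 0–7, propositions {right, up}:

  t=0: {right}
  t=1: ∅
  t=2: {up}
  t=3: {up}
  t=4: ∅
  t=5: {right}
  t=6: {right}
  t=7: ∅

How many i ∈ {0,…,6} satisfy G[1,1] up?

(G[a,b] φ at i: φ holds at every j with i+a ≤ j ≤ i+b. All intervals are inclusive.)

2

Evaluate at each i in [0,6]:
  i=0: ✗ (fails at j=1)
  i=1: ✓ (all of [2,2])
  i=2: ✓ (all of [3,3])
  i=3: ✗ (fails at j=4)
  i=4: ✗ (fails at j=5)
  i=5: ✗ (fails at j=6)
  i=6: ✗ (fails at j=7)
Positions where it holds: {1, 2} → 2.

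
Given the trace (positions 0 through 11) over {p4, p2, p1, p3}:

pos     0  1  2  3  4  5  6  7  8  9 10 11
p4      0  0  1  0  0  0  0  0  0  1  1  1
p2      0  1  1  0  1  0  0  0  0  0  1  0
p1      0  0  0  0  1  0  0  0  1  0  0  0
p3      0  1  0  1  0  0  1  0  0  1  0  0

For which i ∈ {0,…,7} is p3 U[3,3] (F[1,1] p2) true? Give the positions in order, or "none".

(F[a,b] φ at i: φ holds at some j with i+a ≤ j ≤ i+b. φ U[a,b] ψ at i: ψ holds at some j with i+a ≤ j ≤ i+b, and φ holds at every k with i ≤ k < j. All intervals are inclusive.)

Evaluate at each i in [0,7]:
  i=0: ✗ (lhs fails at k=0 before rhs at j=3)
  i=1: ✗ (no rhs in [4,4])
  i=2: ✗ (no rhs in [5,5])
  i=3: ✗ (no rhs in [6,6])
  i=4: ✗ (no rhs in [7,7])
  i=5: ✗ (no rhs in [8,8])
  i=6: ✗ (lhs fails at k=7 before rhs at j=9)
  i=7: ✗ (no rhs in [10,10])

none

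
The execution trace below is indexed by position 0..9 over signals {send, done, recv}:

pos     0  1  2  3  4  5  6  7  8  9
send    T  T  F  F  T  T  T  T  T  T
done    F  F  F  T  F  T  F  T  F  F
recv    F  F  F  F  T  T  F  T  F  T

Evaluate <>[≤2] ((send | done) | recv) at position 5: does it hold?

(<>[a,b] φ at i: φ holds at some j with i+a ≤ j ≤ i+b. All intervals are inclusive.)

Check ((send | done) | recv) at each j in [5,7]:
  j=5: true
  j=6: true
  j=7: true
Found at j=5 → formula holds.

Holds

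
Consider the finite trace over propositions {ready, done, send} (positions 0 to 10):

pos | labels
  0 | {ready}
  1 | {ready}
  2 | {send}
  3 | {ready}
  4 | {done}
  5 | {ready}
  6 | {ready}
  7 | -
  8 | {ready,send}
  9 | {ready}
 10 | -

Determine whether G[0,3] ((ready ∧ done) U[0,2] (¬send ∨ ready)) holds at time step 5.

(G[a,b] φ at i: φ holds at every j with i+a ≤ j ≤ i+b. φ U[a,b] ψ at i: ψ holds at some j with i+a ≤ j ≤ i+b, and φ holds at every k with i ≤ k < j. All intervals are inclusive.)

True

Check ((ready ∧ done) U[0,2] (¬send ∨ ready)) at every j in [5,8]:
  j=5: holds
  j=6: holds
  j=7: holds
  j=8: holds
All positions satisfy it → formula holds.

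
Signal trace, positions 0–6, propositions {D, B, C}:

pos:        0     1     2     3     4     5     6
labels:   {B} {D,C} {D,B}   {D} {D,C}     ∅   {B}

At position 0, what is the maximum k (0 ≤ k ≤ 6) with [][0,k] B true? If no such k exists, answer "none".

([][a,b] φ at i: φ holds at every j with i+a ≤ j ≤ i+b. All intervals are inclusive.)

0

B must hold from j=0 onward; find where it first fails.
  j=0: holds
  j=1: fails
Holds on [0,0], so largest k = 0.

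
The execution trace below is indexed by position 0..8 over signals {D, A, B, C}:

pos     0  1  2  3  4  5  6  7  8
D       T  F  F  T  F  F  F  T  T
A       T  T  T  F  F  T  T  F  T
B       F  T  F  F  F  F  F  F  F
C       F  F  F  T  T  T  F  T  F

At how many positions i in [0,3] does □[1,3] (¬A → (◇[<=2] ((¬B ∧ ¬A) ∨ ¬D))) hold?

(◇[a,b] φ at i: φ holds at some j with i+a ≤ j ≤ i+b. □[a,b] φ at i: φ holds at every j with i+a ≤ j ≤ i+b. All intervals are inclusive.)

4

Evaluate at each i in [0,3]:
  i=0: ✓ (all of [1,3])
  i=1: ✓ (all of [2,4])
  i=2: ✓ (all of [3,5])
  i=3: ✓ (all of [4,6])
Positions where it holds: {0, 1, 2, 3} → 4.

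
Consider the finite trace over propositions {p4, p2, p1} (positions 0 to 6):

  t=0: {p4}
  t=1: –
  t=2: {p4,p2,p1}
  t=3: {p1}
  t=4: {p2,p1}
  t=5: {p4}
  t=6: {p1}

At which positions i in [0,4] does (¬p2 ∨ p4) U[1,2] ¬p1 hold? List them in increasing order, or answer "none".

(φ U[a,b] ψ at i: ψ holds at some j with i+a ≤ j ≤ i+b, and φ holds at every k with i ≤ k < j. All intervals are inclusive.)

Evaluate at each i in [0,4]:
  i=0: ✓ (rhs at j=1; lhs holds on [0,0])
  i=1: ✗ (no rhs in [2,3])
  i=2: ✗ (no rhs in [3,4])
  i=3: ✗ (lhs fails at k=4 before rhs at j=5)
  i=4: ✗ (lhs fails at k=4 before rhs at j=5)

0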